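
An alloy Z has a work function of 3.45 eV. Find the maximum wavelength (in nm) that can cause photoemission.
359.37 nm

The threshold wavelength is when the photon energy equals the work function:
hc/λ₀ = φ

Solving for λ₀:
λ₀ = hc/φ = (6.626×10⁻³⁴ J·s)(3×10⁸ m/s) / (3.45 eV × 1.602×10⁻¹⁹ J/eV)
λ₀ = 359.37 nm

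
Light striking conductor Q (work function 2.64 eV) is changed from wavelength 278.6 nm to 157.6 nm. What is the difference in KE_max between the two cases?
3.4168 eV

Using Einstein's equation: KE_max = hc/λ - φ

For λ₁ = 278.6 nm:
KE₁ = hc/λ₁ - φ = 4.4503 - 2.64 = 1.8103 eV

For λ₂ = 157.6 nm:
KE₂ = hc/λ₂ - φ = 7.8670 - 2.64 = 5.2270 eV

Change in KE:
ΔKE = KE₂ - KE₁ = 5.2270 - 1.8103 = 3.4168 eV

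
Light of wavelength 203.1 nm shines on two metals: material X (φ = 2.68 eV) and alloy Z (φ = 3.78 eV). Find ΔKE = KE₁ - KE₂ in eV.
1.1000 eV

Using KE_max = hc/λ - φ for each metal:

Photon energy: E = hc/λ = 6.1046 eV

For material X (φ₁ = 2.68 eV):
KE₁ = E - φ₁ = 6.1046 - 2.68 = 3.4246 eV

For alloy Z (φ₂ = 3.78 eV):
KE₂ = E - φ₂ = 6.1046 - 3.78 = 2.3246 eV

Difference:
ΔKE = KE₁ - KE₂ = 3.4246 - 2.3246 = 1.1000 eV

Note: The difference equals the difference in work functions: 3.78 - 2.68 = 1.10 eV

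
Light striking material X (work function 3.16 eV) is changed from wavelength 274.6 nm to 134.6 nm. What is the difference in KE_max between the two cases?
4.6962 eV

Using Einstein's equation: KE_max = hc/λ - φ

For λ₁ = 274.6 nm:
KE₁ = hc/λ₁ - φ = 4.5151 - 3.16 = 1.3551 eV

For λ₂ = 134.6 nm:
KE₂ = hc/λ₂ - φ = 9.2113 - 3.16 = 6.0513 eV

Change in KE:
ΔKE = KE₂ - KE₁ = 6.0513 - 1.3551 = 4.6962 eV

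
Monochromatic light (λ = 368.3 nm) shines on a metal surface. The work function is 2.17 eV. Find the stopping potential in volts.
1.1964 V

The stopping potential V_s satisfies: eV_s = KE_max

First, find KE_max using Einstein's equation:
E_photon = hc/λ = 3.3664 eV
KE_max = E_photon - φ = 3.3664 - 2.17 = 1.1964 eV

Since eV_s = KE_max:
V_s = KE_max/e = 1.1964 V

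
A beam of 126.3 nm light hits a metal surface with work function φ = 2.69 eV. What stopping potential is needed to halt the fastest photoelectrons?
7.1266 V

The stopping potential V_s satisfies: eV_s = KE_max

First, find KE_max using Einstein's equation:
E_photon = hc/λ = 9.8166 eV
KE_max = E_photon - φ = 9.8166 - 2.69 = 7.1266 eV

Since eV_s = KE_max:
V_s = KE_max/e = 7.1266 V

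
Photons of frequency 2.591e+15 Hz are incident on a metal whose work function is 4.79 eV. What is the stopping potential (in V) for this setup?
5.9255 V

The stopping potential V_s satisfies: eV_s = KE_max

First, find KE_max using Einstein's equation:
E_photon = hf = (6.626×10⁻³⁴ J·s)(2.591e+15 Hz) = 10.7155 eV
KE_max = E_photon - φ = 10.7155 - 4.79 = 5.9255 eV

Since eV_s = KE_max:
V_s = KE_max/e = 5.9255 V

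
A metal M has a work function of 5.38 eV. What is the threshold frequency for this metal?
1.3009e+15 Hz

The threshold frequency is when the photon energy equals the work function:
hf₀ = φ

Solving for f₀:
f₀ = φ/h = (5.38 eV × 1.602×10⁻¹⁹ J/eV) / (6.626×10⁻³⁴ J·s)
f₀ = 1.3009e+15 Hz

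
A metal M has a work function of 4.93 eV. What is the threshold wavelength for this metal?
251.49 nm

The threshold wavelength is when the photon energy equals the work function:
hc/λ₀ = φ

Solving for λ₀:
λ₀ = hc/φ = (6.626×10⁻³⁴ J·s)(3×10⁸ m/s) / (4.93 eV × 1.602×10⁻¹⁹ J/eV)
λ₀ = 251.49 nm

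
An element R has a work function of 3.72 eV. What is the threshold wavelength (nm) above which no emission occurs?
333.29 nm

The threshold wavelength is when the photon energy equals the work function:
hc/λ₀ = φ

Solving for λ₀:
λ₀ = hc/φ = (6.626×10⁻³⁴ J·s)(3×10⁸ m/s) / (3.72 eV × 1.602×10⁻¹⁹ J/eV)
λ₀ = 333.29 nm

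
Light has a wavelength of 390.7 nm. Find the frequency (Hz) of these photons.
7.6732e+14 Hz

Using the wave equation: c = fλ

Solving for frequency:
f = c/λ = (3×10⁸ m/s) / (390.7×10⁻⁹ m)
f = 7.6732e+14 Hz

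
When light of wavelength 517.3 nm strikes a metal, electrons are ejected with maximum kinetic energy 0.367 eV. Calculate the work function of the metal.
2.03 eV

From Einstein's photoelectric equation: KE_max = hf - φ = hc/λ - φ

Rearranging for φ:
φ = hc/λ - KE_max

Calculate photon energy:
E_photon = hc/λ = 2.3968 eV

Therefore:
φ = 2.3968 - 0.367 = 2.03 eV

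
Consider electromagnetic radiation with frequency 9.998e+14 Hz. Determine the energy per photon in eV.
4.1348 eV

Using E = hf:

E = hf = (6.626×10⁻³⁴ J·s)(9.998e+14 Hz)
E = 4.1348 eV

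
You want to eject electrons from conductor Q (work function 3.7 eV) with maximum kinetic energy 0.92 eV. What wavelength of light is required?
268.36 nm

From Einstein's equation: KE_max = hc/λ - φ

Rearranging for λ:
hc/λ = KE_max + φ
λ = hc/(KE_max + φ)

Required photon energy:
E_photon = KE_max + φ = 0.92 + 3.7 = 4.62 eV

Required wavelength:
λ = hc/E_photon = (6.626×10⁻³⁴)(3×10⁸) / (4.62 × 1.602×10⁻¹⁹)
λ = 268.36 nm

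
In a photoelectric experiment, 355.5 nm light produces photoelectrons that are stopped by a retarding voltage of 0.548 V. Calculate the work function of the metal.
2.94 eV

The stopping potential gives the maximum kinetic energy: KE_max = eV_s = 0.548 eV

From Einstein's photoelectric equation: KE_max = hc/λ - φ
Rearranging: φ = hc/λ - KE_max

Calculate photon energy:
E_photon = hc/λ = (6.626×10⁻³⁴ J·s)(3×10⁸ m/s) / (355.5×10⁻⁹ m) = 3.4876 eV

Therefore:
φ = 3.4876 - 0.548 = 2.94 eV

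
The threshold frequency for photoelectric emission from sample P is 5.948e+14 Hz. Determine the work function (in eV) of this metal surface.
2.46 eV

At the threshold frequency, photon energy equals work function:
φ = hf₀

Calculating:
φ = (6.626×10⁻³⁴ J·s)(5.948e+14 Hz)
φ = 2.46 eV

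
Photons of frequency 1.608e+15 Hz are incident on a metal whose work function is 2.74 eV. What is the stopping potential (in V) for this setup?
3.9102 V

The stopping potential V_s satisfies: eV_s = KE_max

First, find KE_max using Einstein's equation:
E_photon = hf = (6.626×10⁻³⁴ J·s)(1.608e+15 Hz) = 6.6502 eV
KE_max = E_photon - φ = 6.6502 - 2.74 = 3.9102 eV

Since eV_s = KE_max:
V_s = KE_max/e = 3.9102 V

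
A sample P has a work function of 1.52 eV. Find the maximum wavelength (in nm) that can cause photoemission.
815.69 nm

The threshold wavelength is when the photon energy equals the work function:
hc/λ₀ = φ

Solving for λ₀:
λ₀ = hc/φ = (6.626×10⁻³⁴ J·s)(3×10⁸ m/s) / (1.52 eV × 1.602×10⁻¹⁹ J/eV)
λ₀ = 815.69 nm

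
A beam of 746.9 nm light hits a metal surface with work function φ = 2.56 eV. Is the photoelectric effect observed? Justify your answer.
No

For photoemission, the photon energy must exceed the work function.

Photon energy: E = hc/λ = 1.6600 eV
Work function: φ = 2.56 eV

Since E_photon (1.6600 eV) < φ (2.56 eV), photoemission will NOT occur.
The threshold wavelength is λ₀ = hc/φ = 484.3 nm.
Since 746.9 nm > 484.3 nm, the photons lack sufficient energy.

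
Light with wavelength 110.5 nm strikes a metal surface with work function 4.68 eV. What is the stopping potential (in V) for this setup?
6.5403 V

The stopping potential V_s satisfies: eV_s = KE_max

First, find KE_max using Einstein's equation:
E_photon = hc/λ = 11.2203 eV
KE_max = E_photon - φ = 11.2203 - 4.68 = 6.5403 eV

Since eV_s = KE_max:
V_s = KE_max/e = 6.5403 V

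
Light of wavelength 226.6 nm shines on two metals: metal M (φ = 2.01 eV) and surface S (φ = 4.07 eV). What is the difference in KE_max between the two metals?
2.0600 eV

Using KE_max = hc/λ - φ for each metal:

Photon energy: E = hc/λ = 5.4715 eV

For metal M (φ₁ = 2.01 eV):
KE₁ = E - φ₁ = 5.4715 - 2.01 = 3.4615 eV

For surface S (φ₂ = 4.07 eV):
KE₂ = E - φ₂ = 5.4715 - 4.07 = 1.4015 eV

Difference:
ΔKE = KE₁ - KE₂ = 3.4615 - 1.4015 = 2.0600 eV

Note: The difference equals the difference in work functions: 4.07 - 2.01 = 2.06 eV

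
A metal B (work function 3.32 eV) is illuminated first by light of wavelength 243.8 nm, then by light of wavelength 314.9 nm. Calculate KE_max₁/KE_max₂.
2.8602

Using Einstein's equation: KE_max = hc/λ - φ

For λ₁ = 243.8 nm:
E₁ = hc/λ₁ = 5.0855 eV
KE₁ = E₁ - φ = 5.0855 - 3.32 = 1.7655 eV

For λ₂ = 314.9 nm:
E₂ = hc/λ₂ = 3.9373 eV
KE₂ = E₂ - φ = 3.9373 - 3.32 = 0.6173 eV

Ratio: KE₁/KE₂ = 1.7655/0.6173 = 2.8602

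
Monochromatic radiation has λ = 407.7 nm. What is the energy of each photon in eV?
3.0411 eV

Using E = hf = hc/λ:

E = hc/λ = (6.626×10⁻³⁴ J·s)(3×10⁸ m/s) / (407.7×10⁻⁹ m)
E = 3.0411 eV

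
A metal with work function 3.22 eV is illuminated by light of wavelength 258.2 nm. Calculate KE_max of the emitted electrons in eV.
1.5819 eV

Using Einstein's photoelectric equation: KE_max = hf - φ = hc/λ - φ

First, calculate the photon energy:
E_photon = hc/λ = (6.626×10⁻³⁴ J·s)(3×10⁸ m/s) / (258.2×10⁻⁹ m)
E_photon = 4.8019 eV

Then, the maximum kinetic energy:
KE_max = E_photon - φ = 4.8019 eV - 3.22 eV = 1.5819 eV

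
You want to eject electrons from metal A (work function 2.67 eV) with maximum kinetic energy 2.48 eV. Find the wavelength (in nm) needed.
240.75 nm

From Einstein's equation: KE_max = hc/λ - φ

Rearranging for λ:
hc/λ = KE_max + φ
λ = hc/(KE_max + φ)

Required photon energy:
E_photon = KE_max + φ = 2.48 + 2.67 = 5.15 eV

Required wavelength:
λ = hc/E_photon = (6.626×10⁻³⁴)(3×10⁸) / (5.15 × 1.602×10⁻¹⁹)
λ = 240.75 nm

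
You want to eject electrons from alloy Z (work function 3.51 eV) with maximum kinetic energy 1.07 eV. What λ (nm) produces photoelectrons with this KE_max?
270.71 nm

From Einstein's equation: KE_max = hc/λ - φ

Rearranging for λ:
hc/λ = KE_max + φ
λ = hc/(KE_max + φ)

Required photon energy:
E_photon = KE_max + φ = 1.07 + 3.51 = 4.58 eV

Required wavelength:
λ = hc/E_photon = (6.626×10⁻³⁴)(3×10⁸) / (4.58 × 1.602×10⁻¹⁹)
λ = 270.71 nm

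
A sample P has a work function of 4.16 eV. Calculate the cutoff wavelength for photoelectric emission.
298.04 nm

The threshold wavelength is when the photon energy equals the work function:
hc/λ₀ = φ

Solving for λ₀:
λ₀ = hc/φ = (6.626×10⁻³⁴ J·s)(3×10⁸ m/s) / (4.16 eV × 1.602×10⁻¹⁹ J/eV)
λ₀ = 298.04 nm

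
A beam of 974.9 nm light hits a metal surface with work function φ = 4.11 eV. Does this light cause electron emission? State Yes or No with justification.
No

For photoemission, the photon energy must exceed the work function.

Photon energy: E = hc/λ = 1.2718 eV
Work function: φ = 4.11 eV

Since E_photon (1.2718 eV) < φ (4.11 eV), photoemission will NOT occur.
The threshold wavelength is λ₀ = hc/φ = 301.7 nm.
Since 974.9 nm > 301.7 nm, the photons lack sufficient energy.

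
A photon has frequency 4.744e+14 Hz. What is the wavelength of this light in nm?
631.94 nm

Using the wave equation: c = fλ

Solving for wavelength:
λ = c/f = (3×10⁸ m/s) / (4.744e+14 Hz)
λ = 631.94 nm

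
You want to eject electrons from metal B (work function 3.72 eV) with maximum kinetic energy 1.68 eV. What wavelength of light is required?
229.60 nm

From Einstein's equation: KE_max = hc/λ - φ

Rearranging for λ:
hc/λ = KE_max + φ
λ = hc/(KE_max + φ)

Required photon energy:
E_photon = KE_max + φ = 1.68 + 3.72 = 5.40 eV

Required wavelength:
λ = hc/E_photon = (6.626×10⁻³⁴)(3×10⁸) / (5.40 × 1.602×10⁻¹⁹)
λ = 229.60 nm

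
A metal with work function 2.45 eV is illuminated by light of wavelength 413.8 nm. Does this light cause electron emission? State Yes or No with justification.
Yes

For photoemission, the photon energy must exceed the work function.

Photon energy: E = hc/λ = 2.9962 eV
Work function: φ = 2.45 eV

Since E_photon (2.9962 eV) > φ (2.45 eV), photoemission WILL occur.
The threshold wavelength is λ₀ = hc/φ = 506.1 nm.
Since 413.8 nm < 506.1 nm, the light has sufficient energy.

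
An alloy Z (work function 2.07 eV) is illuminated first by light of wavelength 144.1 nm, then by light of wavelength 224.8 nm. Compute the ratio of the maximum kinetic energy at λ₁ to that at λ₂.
1.8965

Using Einstein's equation: KE_max = hc/λ - φ

For λ₁ = 144.1 nm:
E₁ = hc/λ₁ = 8.6040 eV
KE₁ = E₁ - φ = 8.6040 - 2.07 = 6.5340 eV

For λ₂ = 224.8 nm:
E₂ = hc/λ₂ = 5.5153 eV
KE₂ = E₂ - φ = 5.5153 - 2.07 = 3.4453 eV

Ratio: KE₁/KE₂ = 6.5340/3.4453 = 1.8965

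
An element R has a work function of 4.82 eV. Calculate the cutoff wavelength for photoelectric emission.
257.23 nm

The threshold wavelength is when the photon energy equals the work function:
hc/λ₀ = φ

Solving for λ₀:
λ₀ = hc/φ = (6.626×10⁻³⁴ J·s)(3×10⁸ m/s) / (4.82 eV × 1.602×10⁻¹⁹ J/eV)
λ₀ = 257.23 nm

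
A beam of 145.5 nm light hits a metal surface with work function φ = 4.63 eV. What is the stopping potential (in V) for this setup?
3.8913 V

The stopping potential V_s satisfies: eV_s = KE_max

First, find KE_max using Einstein's equation:
E_photon = hc/λ = 8.5213 eV
KE_max = E_photon - φ = 8.5213 - 4.63 = 3.8913 eV

Since eV_s = KE_max:
V_s = KE_max/e = 3.8913 V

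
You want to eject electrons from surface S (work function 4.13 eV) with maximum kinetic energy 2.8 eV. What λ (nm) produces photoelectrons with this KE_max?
178.91 nm

From Einstein's equation: KE_max = hc/λ - φ

Rearranging for λ:
hc/λ = KE_max + φ
λ = hc/(KE_max + φ)

Required photon energy:
E_photon = KE_max + φ = 2.8 + 4.13 = 6.93 eV

Required wavelength:
λ = hc/E_photon = (6.626×10⁻³⁴)(3×10⁸) / (6.93 × 1.602×10⁻¹⁹)
λ = 178.91 nm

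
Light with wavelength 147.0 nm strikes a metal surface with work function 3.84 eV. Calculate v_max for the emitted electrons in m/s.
1.2713e+06 m/s

First, find the maximum kinetic energy:
E_photon = hc/λ = 8.4343 eV
KE_max = E_photon - φ = 8.4343 - 3.84 = 4.5943 eV

Convert to Joules: KE_max = 4.5943 × 1.602×10⁻¹⁹ J = 7.3609e-19 J

Then use KE = ½mv² to find velocity:
v = √(2·KE/m) = √(2 × 7.3609e-19 J / 9.109e-31 kg)
v = 1.2713e+06 m/s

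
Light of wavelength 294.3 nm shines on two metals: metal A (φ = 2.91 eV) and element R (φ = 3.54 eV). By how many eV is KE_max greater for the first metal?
0.6300 eV

Using KE_max = hc/λ - φ for each metal:

Photon energy: E = hc/λ = 4.2129 eV

For metal A (φ₁ = 2.91 eV):
KE₁ = E - φ₁ = 4.2129 - 2.91 = 1.3029 eV

For element R (φ₂ = 3.54 eV):
KE₂ = E - φ₂ = 4.2129 - 3.54 = 0.6729 eV

Difference:
ΔKE = KE₁ - KE₂ = 1.3029 - 0.6729 = 0.6300 eV

Note: The difference equals the difference in work functions: 3.54 - 2.91 = 0.63 eV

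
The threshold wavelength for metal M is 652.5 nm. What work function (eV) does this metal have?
1.90 eV

At the threshold wavelength, photon energy equals work function:
φ = hc/λ₀

Calculating:
φ = (6.626×10⁻³⁴ J·s)(3×10⁸ m/s) / (652.5×10⁻⁹ m)
φ = 1.90 eV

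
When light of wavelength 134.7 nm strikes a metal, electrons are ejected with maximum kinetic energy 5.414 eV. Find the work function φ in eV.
3.79 eV

From Einstein's photoelectric equation: KE_max = hf - φ = hc/λ - φ

Rearranging for φ:
φ = hc/λ - KE_max

Calculate photon energy:
E_photon = hc/λ = 9.2045 eV

Therefore:
φ = 9.2045 - 5.414 = 3.79 eV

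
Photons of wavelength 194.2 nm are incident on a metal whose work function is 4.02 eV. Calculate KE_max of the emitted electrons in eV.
2.3644 eV

Using Einstein's photoelectric equation: KE_max = hf - φ = hc/λ - φ

First, calculate the photon energy:
E_photon = hc/λ = (6.626×10⁻³⁴ J·s)(3×10⁸ m/s) / (194.2×10⁻⁹ m)
E_photon = 6.3844 eV

Then, the maximum kinetic energy:
KE_max = E_photon - φ = 6.3844 eV - 4.02 eV = 2.3644 eV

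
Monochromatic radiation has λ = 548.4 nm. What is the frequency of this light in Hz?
5.4667e+14 Hz

Using the wave equation: c = fλ

Solving for frequency:
f = c/λ = (3×10⁸ m/s) / (548.4×10⁻⁹ m)
f = 5.4667e+14 Hz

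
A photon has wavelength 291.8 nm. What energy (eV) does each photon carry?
4.2489 eV

Using E = hf = hc/λ:

E = hc/λ = (6.626×10⁻³⁴ J·s)(3×10⁸ m/s) / (291.8×10⁻⁹ m)
E = 4.2489 eV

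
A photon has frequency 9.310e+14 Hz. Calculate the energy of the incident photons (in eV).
3.8503 eV

Using E = hf:

E = hf = (6.626×10⁻³⁴ J·s)(9.310e+14 Hz)
E = 3.8503 eV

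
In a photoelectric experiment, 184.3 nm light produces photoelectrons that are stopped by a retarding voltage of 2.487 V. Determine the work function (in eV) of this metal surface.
4.24 eV

The stopping potential gives the maximum kinetic energy: KE_max = eV_s = 2.487 eV

From Einstein's photoelectric equation: KE_max = hc/λ - φ
Rearranging: φ = hc/λ - KE_max

Calculate photon energy:
E_photon = hc/λ = (6.626×10⁻³⁴ J·s)(3×10⁸ m/s) / (184.3×10⁻⁹ m) = 6.7273 eV

Therefore:
φ = 6.7273 - 2.487 = 4.24 eV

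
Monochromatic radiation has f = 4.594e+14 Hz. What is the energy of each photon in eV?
1.8999 eV

Using E = hf:

E = hf = (6.626×10⁻³⁴ J·s)(4.594e+14 Hz)
E = 1.8999 eV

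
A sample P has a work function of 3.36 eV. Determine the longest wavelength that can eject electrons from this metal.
369.00 nm

The threshold wavelength is when the photon energy equals the work function:
hc/λ₀ = φ

Solving for λ₀:
λ₀ = hc/φ = (6.626×10⁻³⁴ J·s)(3×10⁸ m/s) / (3.36 eV × 1.602×10⁻¹⁹ J/eV)
λ₀ = 369.00 nm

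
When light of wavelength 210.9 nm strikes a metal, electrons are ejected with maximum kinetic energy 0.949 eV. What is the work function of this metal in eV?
4.93 eV

From Einstein's photoelectric equation: KE_max = hf - φ = hc/λ - φ

Rearranging for φ:
φ = hc/λ - KE_max

Calculate photon energy:
E_photon = hc/λ = 5.8788 eV

Therefore:
φ = 5.8788 - 0.949 = 4.93 eV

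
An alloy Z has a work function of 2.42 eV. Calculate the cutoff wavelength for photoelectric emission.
512.33 nm

The threshold wavelength is when the photon energy equals the work function:
hc/λ₀ = φ

Solving for λ₀:
λ₀ = hc/φ = (6.626×10⁻³⁴ J·s)(3×10⁸ m/s) / (2.42 eV × 1.602×10⁻¹⁹ J/eV)
λ₀ = 512.33 nm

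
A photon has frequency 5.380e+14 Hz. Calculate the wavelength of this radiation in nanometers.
557.24 nm

Using the wave equation: c = fλ

Solving for wavelength:
λ = c/f = (3×10⁸ m/s) / (5.380e+14 Hz)
λ = 557.24 nm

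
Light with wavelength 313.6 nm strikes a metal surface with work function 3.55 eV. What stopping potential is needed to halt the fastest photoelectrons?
0.4036 V

The stopping potential V_s satisfies: eV_s = KE_max

First, find KE_max using Einstein's equation:
E_photon = hc/λ = 3.9536 eV
KE_max = E_photon - φ = 3.9536 - 3.55 = 0.4036 eV

Since eV_s = KE_max:
V_s = KE_max/e = 0.4036 V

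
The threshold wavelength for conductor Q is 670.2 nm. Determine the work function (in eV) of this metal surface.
1.85 eV

At the threshold wavelength, photon energy equals work function:
φ = hc/λ₀

Calculating:
φ = (6.626×10⁻³⁴ J·s)(3×10⁸ m/s) / (670.2×10⁻⁹ m)
φ = 1.85 eV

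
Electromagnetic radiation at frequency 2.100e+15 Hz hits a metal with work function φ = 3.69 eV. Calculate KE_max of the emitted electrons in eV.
4.9949 eV

Using Einstein's photoelectric equation: KE_max = hf - φ

First, calculate the photon energy:
E_photon = hf = (6.626×10⁻³⁴ J·s)(2.100e+15 Hz)
E_photon = 8.6849 eV

Then, the maximum kinetic energy:
KE_max = E_photon - φ = 8.6849 eV - 3.69 eV = 4.9949 eV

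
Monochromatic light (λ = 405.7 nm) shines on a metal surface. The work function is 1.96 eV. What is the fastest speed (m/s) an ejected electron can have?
6.2093e+05 m/s

First, find the maximum kinetic energy:
E_photon = hc/λ = 3.0561 eV
KE_max = E_photon - φ = 3.0561 - 1.96 = 1.0961 eV

Convert to Joules: KE_max = 1.0961 × 1.602×10⁻¹⁹ J = 1.7561e-19 J

Then use KE = ½mv² to find velocity:
v = √(2·KE/m) = √(2 × 1.7561e-19 J / 9.109e-31 kg)
v = 6.2093e+05 m/s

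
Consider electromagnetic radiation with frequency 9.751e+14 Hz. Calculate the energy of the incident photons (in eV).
4.0327 eV

Using E = hf:

E = hf = (6.626×10⁻³⁴ J·s)(9.751e+14 Hz)
E = 4.0327 eV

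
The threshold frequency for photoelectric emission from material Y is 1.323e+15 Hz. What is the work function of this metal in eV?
5.47 eV

At the threshold frequency, photon energy equals work function:
φ = hf₀

Calculating:
φ = (6.626×10⁻³⁴ J·s)(1.323e+15 Hz)
φ = 5.47 eV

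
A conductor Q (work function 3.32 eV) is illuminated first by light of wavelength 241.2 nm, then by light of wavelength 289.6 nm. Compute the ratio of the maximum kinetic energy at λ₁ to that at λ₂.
1.8937

Using Einstein's equation: KE_max = hc/λ - φ

For λ₁ = 241.2 nm:
E₁ = hc/λ₁ = 5.1403 eV
KE₁ = E₁ - φ = 5.1403 - 3.32 = 1.8203 eV

For λ₂ = 289.6 nm:
E₂ = hc/λ₂ = 4.2812 eV
KE₂ = E₂ - φ = 4.2812 - 3.32 = 0.9612 eV

Ratio: KE₁/KE₂ = 1.8203/0.9612 = 1.8937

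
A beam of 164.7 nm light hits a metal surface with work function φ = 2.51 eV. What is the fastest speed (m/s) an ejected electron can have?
1.3286e+06 m/s

First, find the maximum kinetic energy:
E_photon = hc/λ = 7.5279 eV
KE_max = E_photon - φ = 7.5279 - 2.51 = 5.0179 eV

Convert to Joules: KE_max = 5.0179 × 1.602×10⁻¹⁹ J = 8.0395e-19 J

Then use KE = ½mv² to find velocity:
v = √(2·KE/m) = √(2 × 8.0395e-19 J / 9.109e-31 kg)
v = 1.3286e+06 m/s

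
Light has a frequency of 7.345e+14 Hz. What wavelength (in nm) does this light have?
408.16 nm

Using the wave equation: c = fλ

Solving for wavelength:
λ = c/f = (3×10⁸ m/s) / (7.345e+14 Hz)
λ = 408.16 nm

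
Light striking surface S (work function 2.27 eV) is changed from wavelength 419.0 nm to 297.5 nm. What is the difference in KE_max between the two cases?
1.2085 eV

Using Einstein's equation: KE_max = hc/λ - φ

For λ₁ = 419.0 nm:
KE₁ = hc/λ₁ - φ = 2.9591 - 2.27 = 0.6891 eV

For λ₂ = 297.5 nm:
KE₂ = hc/λ₂ - φ = 4.1675 - 2.27 = 1.8975 eV

Change in KE:
ΔKE = KE₂ - KE₁ = 1.8975 - 0.6891 = 1.2085 eV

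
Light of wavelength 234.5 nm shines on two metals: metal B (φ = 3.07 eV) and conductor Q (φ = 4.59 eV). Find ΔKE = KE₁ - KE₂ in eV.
1.5200 eV

Using KE_max = hc/λ - φ for each metal:

Photon energy: E = hc/λ = 5.2872 eV

For metal B (φ₁ = 3.07 eV):
KE₁ = E - φ₁ = 5.2872 - 3.07 = 2.2172 eV

For conductor Q (φ₂ = 4.59 eV):
KE₂ = E - φ₂ = 5.2872 - 4.59 = 0.6972 eV

Difference:
ΔKE = KE₁ - KE₂ = 2.2172 - 0.6972 = 1.5200 eV

Note: The difference equals the difference in work functions: 4.59 - 3.07 = 1.52 eV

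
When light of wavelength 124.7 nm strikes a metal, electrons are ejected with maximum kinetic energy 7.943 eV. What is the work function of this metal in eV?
2.00 eV

From Einstein's photoelectric equation: KE_max = hf - φ = hc/λ - φ

Rearranging for φ:
φ = hc/λ - KE_max

Calculate photon energy:
E_photon = hc/λ = 9.9426 eV

Therefore:
φ = 9.9426 - 7.943 = 2.00 eV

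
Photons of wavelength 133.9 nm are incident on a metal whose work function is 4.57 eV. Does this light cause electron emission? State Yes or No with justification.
Yes

For photoemission, the photon energy must exceed the work function.

Photon energy: E = hc/λ = 9.2595 eV
Work function: φ = 4.57 eV

Since E_photon (9.2595 eV) > φ (4.57 eV), photoemission WILL occur.
The threshold wavelength is λ₀ = hc/φ = 271.3 nm.
Since 133.9 nm < 271.3 nm, the light has sufficient energy.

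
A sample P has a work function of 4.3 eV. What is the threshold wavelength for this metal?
288.34 nm

The threshold wavelength is when the photon energy equals the work function:
hc/λ₀ = φ

Solving for λ₀:
λ₀ = hc/φ = (6.626×10⁻³⁴ J·s)(3×10⁸ m/s) / (4.3 eV × 1.602×10⁻¹⁹ J/eV)
λ₀ = 288.34 nm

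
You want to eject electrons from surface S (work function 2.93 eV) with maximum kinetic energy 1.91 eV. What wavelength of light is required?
256.17 nm

From Einstein's equation: KE_max = hc/λ - φ

Rearranging for λ:
hc/λ = KE_max + φ
λ = hc/(KE_max + φ)

Required photon energy:
E_photon = KE_max + φ = 1.91 + 2.93 = 4.84 eV

Required wavelength:
λ = hc/E_photon = (6.626×10⁻³⁴)(3×10⁸) / (4.84 × 1.602×10⁻¹⁹)
λ = 256.17 nm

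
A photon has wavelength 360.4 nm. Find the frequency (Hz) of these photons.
8.3183e+14 Hz

Using the wave equation: c = fλ

Solving for frequency:
f = c/λ = (3×10⁸ m/s) / (360.4×10⁻⁹ m)
f = 8.3183e+14 Hz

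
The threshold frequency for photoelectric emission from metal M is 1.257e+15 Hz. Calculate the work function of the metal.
5.20 eV

At the threshold frequency, photon energy equals work function:
φ = hf₀

Calculating:
φ = (6.626×10⁻³⁴ J·s)(1.257e+15 Hz)
φ = 5.20 eV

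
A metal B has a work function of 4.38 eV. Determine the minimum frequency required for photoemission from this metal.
1.0591e+15 Hz

The threshold frequency is when the photon energy equals the work function:
hf₀ = φ

Solving for f₀:
f₀ = φ/h = (4.38 eV × 1.602×10⁻¹⁹ J/eV) / (6.626×10⁻³⁴ J·s)
f₀ = 1.0591e+15 Hz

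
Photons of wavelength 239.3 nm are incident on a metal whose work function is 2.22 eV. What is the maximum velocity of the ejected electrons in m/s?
1.0206e+06 m/s

First, find the maximum kinetic energy:
E_photon = hc/λ = 5.1811 eV
KE_max = E_photon - φ = 5.1811 - 2.22 = 2.9611 eV

Convert to Joules: KE_max = 2.9611 × 1.602×10⁻¹⁹ J = 4.7442e-19 J

Then use KE = ½mv² to find velocity:
v = √(2·KE/m) = √(2 × 4.7442e-19 J / 9.109e-31 kg)
v = 1.0206e+06 m/s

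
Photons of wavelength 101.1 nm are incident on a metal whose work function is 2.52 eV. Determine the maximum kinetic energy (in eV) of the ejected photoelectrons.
9.7435 eV

Using Einstein's photoelectric equation: KE_max = hf - φ = hc/λ - φ

First, calculate the photon energy:
E_photon = hc/λ = (6.626×10⁻³⁴ J·s)(3×10⁸ m/s) / (101.1×10⁻⁹ m)
E_photon = 12.2635 eV

Then, the maximum kinetic energy:
KE_max = E_photon - φ = 12.2635 eV - 2.52 eV = 9.7435 eV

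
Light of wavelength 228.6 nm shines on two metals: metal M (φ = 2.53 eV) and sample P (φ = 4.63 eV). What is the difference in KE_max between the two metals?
2.1000 eV

Using KE_max = hc/λ - φ for each metal:

Photon energy: E = hc/λ = 5.4236 eV

For metal M (φ₁ = 2.53 eV):
KE₁ = E - φ₁ = 5.4236 - 2.53 = 2.8936 eV

For sample P (φ₂ = 4.63 eV):
KE₂ = E - φ₂ = 5.4236 - 4.63 = 0.7936 eV

Difference:
ΔKE = KE₁ - KE₂ = 2.8936 - 0.7936 = 2.1000 eV

Note: The difference equals the difference in work functions: 4.63 - 2.53 = 2.10 eV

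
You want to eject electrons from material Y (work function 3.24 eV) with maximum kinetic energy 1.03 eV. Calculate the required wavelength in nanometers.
290.36 nm

From Einstein's equation: KE_max = hc/λ - φ

Rearranging for λ:
hc/λ = KE_max + φ
λ = hc/(KE_max + φ)

Required photon energy:
E_photon = KE_max + φ = 1.03 + 3.24 = 4.27 eV

Required wavelength:
λ = hc/E_photon = (6.626×10⁻³⁴)(3×10⁸) / (4.27 × 1.602×10⁻¹⁹)
λ = 290.36 nm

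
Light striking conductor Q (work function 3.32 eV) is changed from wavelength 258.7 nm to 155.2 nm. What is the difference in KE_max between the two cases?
3.1961 eV

Using Einstein's equation: KE_max = hc/λ - φ

For λ₁ = 258.7 nm:
KE₁ = hc/λ₁ - φ = 4.7926 - 3.32 = 1.4726 eV

For λ₂ = 155.2 nm:
KE₂ = hc/λ₂ - φ = 7.9887 - 3.32 = 4.6687 eV

Change in KE:
ΔKE = KE₂ - KE₁ = 4.6687 - 1.4726 = 3.1961 eV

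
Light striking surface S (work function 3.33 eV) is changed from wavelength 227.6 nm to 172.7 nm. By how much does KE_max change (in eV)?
1.7317 eV

Using Einstein's equation: KE_max = hc/λ - φ

For λ₁ = 227.6 nm:
KE₁ = hc/λ₁ - φ = 5.4475 - 3.33 = 2.1175 eV

For λ₂ = 172.7 nm:
KE₂ = hc/λ₂ - φ = 7.1792 - 3.33 = 3.8492 eV

Change in KE:
ΔKE = KE₂ - KE₁ = 3.8492 - 2.1175 = 1.7317 eV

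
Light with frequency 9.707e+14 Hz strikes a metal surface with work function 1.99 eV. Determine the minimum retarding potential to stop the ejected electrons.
2.0245 V

The stopping potential V_s satisfies: eV_s = KE_max

First, find KE_max using Einstein's equation:
E_photon = hf = (6.626×10⁻³⁴ J·s)(9.707e+14 Hz) = 4.0145 eV
KE_max = E_photon - φ = 4.0145 - 1.99 = 2.0245 eV

Since eV_s = KE_max:
V_s = KE_max/e = 2.0245 V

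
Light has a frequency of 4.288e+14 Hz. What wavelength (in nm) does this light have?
699.14 nm

Using the wave equation: c = fλ

Solving for wavelength:
λ = c/f = (3×10⁸ m/s) / (4.288e+14 Hz)
λ = 699.14 nm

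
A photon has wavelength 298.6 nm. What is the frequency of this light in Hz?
1.0040e+15 Hz

Using the wave equation: c = fλ

Solving for frequency:
f = c/λ = (3×10⁸ m/s) / (298.6×10⁻⁹ m)
f = 1.0040e+15 Hz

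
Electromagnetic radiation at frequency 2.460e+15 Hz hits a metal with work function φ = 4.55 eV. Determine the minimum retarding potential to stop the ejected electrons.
5.6237 V

The stopping potential V_s satisfies: eV_s = KE_max

First, find KE_max using Einstein's equation:
E_photon = hf = (6.626×10⁻³⁴ J·s)(2.460e+15 Hz) = 10.1737 eV
KE_max = E_photon - φ = 10.1737 - 4.55 = 5.6237 eV

Since eV_s = KE_max:
V_s = KE_max/e = 5.6237 V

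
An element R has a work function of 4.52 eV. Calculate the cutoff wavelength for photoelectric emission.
274.30 nm

The threshold wavelength is when the photon energy equals the work function:
hc/λ₀ = φ

Solving for λ₀:
λ₀ = hc/φ = (6.626×10⁻³⁴ J·s)(3×10⁸ m/s) / (4.52 eV × 1.602×10⁻¹⁹ J/eV)
λ₀ = 274.30 nm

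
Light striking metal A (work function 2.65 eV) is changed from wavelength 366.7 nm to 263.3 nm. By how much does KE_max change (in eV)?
1.3278 eV

Using Einstein's equation: KE_max = hc/λ - φ

For λ₁ = 366.7 nm:
KE₁ = hc/λ₁ - φ = 3.3811 - 2.65 = 0.7311 eV

For λ₂ = 263.3 nm:
KE₂ = hc/λ₂ - φ = 4.7089 - 2.65 = 2.0589 eV

Change in KE:
ΔKE = KE₂ - KE₁ = 2.0589 - 0.7311 = 1.3278 eV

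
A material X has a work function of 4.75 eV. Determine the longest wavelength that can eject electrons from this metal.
261.02 nm

The threshold wavelength is when the photon energy equals the work function:
hc/λ₀ = φ

Solving for λ₀:
λ₀ = hc/φ = (6.626×10⁻³⁴ J·s)(3×10⁸ m/s) / (4.75 eV × 1.602×10⁻¹⁹ J/eV)
λ₀ = 261.02 nm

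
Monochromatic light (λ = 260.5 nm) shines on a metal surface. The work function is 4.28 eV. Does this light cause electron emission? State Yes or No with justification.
Yes

For photoemission, the photon energy must exceed the work function.

Photon energy: E = hc/λ = 4.7595 eV
Work function: φ = 4.28 eV

Since E_photon (4.7595 eV) > φ (4.28 eV), photoemission WILL occur.
The threshold wavelength is λ₀ = hc/φ = 289.7 nm.
Since 260.5 nm < 289.7 nm, the light has sufficient energy.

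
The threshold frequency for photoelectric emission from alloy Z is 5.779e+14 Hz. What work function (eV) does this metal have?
2.39 eV

At the threshold frequency, photon energy equals work function:
φ = hf₀

Calculating:
φ = (6.626×10⁻³⁴ J·s)(5.779e+14 Hz)
φ = 2.39 eV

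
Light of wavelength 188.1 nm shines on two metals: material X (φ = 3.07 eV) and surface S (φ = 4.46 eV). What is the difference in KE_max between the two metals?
1.3900 eV

Using KE_max = hc/λ - φ for each metal:

Photon energy: E = hc/λ = 6.5914 eV

For material X (φ₁ = 3.07 eV):
KE₁ = E - φ₁ = 6.5914 - 3.07 = 3.5214 eV

For surface S (φ₂ = 4.46 eV):
KE₂ = E - φ₂ = 6.5914 - 4.46 = 2.1314 eV

Difference:
ΔKE = KE₁ - KE₂ = 3.5214 - 2.1314 = 1.3900 eV

Note: The difference equals the difference in work functions: 4.46 - 3.07 = 1.39 eV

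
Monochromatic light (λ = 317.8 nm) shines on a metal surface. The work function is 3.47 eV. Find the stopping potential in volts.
0.4313 V

The stopping potential V_s satisfies: eV_s = KE_max

First, find KE_max using Einstein's equation:
E_photon = hc/λ = 3.9013 eV
KE_max = E_photon - φ = 3.9013 - 3.47 = 0.4313 eV

Since eV_s = KE_max:
V_s = KE_max/e = 0.4313 V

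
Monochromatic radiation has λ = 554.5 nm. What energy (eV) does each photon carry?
2.2360 eV

Using E = hf = hc/λ:

E = hc/λ = (6.626×10⁻³⁴ J·s)(3×10⁸ m/s) / (554.5×10⁻⁹ m)
E = 2.2360 eV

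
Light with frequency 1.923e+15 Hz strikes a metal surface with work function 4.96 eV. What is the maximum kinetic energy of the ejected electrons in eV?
2.9929 eV

Using Einstein's photoelectric equation: KE_max = hf - φ

First, calculate the photon energy:
E_photon = hf = (6.626×10⁻³⁴ J·s)(1.923e+15 Hz)
E_photon = 7.9529 eV

Then, the maximum kinetic energy:
KE_max = E_photon - φ = 7.9529 eV - 4.96 eV = 2.9929 eV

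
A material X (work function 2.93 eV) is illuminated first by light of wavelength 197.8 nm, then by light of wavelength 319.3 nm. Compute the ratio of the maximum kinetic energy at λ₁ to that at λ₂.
3.5028

Using Einstein's equation: KE_max = hc/λ - φ

For λ₁ = 197.8 nm:
E₁ = hc/λ₁ = 6.2682 eV
KE₁ = E₁ - φ = 6.2682 - 2.93 = 3.3382 eV

For λ₂ = 319.3 nm:
E₂ = hc/λ₂ = 3.8830 eV
KE₂ = E₂ - φ = 3.8830 - 2.93 = 0.9530 eV

Ratio: KE₁/KE₂ = 3.3382/0.9530 = 3.5028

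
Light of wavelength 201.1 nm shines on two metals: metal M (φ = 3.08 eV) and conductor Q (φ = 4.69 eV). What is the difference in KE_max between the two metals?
1.6100 eV

Using KE_max = hc/λ - φ for each metal:

Photon energy: E = hc/λ = 6.1653 eV

For metal M (φ₁ = 3.08 eV):
KE₁ = E - φ₁ = 6.1653 - 3.08 = 3.0853 eV

For conductor Q (φ₂ = 4.69 eV):
KE₂ = E - φ₂ = 6.1653 - 4.69 = 1.4753 eV

Difference:
ΔKE = KE₁ - KE₂ = 3.0853 - 1.4753 = 1.6100 eV

Note: The difference equals the difference in work functions: 4.69 - 3.08 = 1.61 eV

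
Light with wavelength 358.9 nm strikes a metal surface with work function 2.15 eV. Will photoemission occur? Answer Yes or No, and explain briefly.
Yes

For photoemission, the photon energy must exceed the work function.

Photon energy: E = hc/λ = 3.4546 eV
Work function: φ = 2.15 eV

Since E_photon (3.4546 eV) > φ (2.15 eV), photoemission WILL occur.
The threshold wavelength is λ₀ = hc/φ = 576.7 nm.
Since 358.9 nm < 576.7 nm, the light has sufficient energy.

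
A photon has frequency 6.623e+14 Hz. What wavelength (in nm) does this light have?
452.65 nm

Using the wave equation: c = fλ

Solving for wavelength:
λ = c/f = (3×10⁸ m/s) / (6.623e+14 Hz)
λ = 452.65 nm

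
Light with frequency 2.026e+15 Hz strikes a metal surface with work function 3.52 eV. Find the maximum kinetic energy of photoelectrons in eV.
4.8589 eV

Using Einstein's photoelectric equation: KE_max = hf - φ

First, calculate the photon energy:
E_photon = hf = (6.626×10⁻³⁴ J·s)(2.026e+15 Hz)
E_photon = 8.3789 eV

Then, the maximum kinetic energy:
KE_max = E_photon - φ = 8.3789 eV - 3.52 eV = 4.8589 eV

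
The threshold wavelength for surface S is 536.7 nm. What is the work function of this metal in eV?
2.31 eV

At the threshold wavelength, photon energy equals work function:
φ = hc/λ₀

Calculating:
φ = (6.626×10⁻³⁴ J·s)(3×10⁸ m/s) / (536.7×10⁻⁹ m)
φ = 2.31 eV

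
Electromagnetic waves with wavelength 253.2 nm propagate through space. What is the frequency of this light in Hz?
1.1840e+15 Hz

Using the wave equation: c = fλ

Solving for frequency:
f = c/λ = (3×10⁸ m/s) / (253.2×10⁻⁹ m)
f = 1.1840e+15 Hz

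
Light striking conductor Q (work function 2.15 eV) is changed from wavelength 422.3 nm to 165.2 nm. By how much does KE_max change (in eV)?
4.5692 eV

Using Einstein's equation: KE_max = hc/λ - φ

For λ₁ = 422.3 nm:
KE₁ = hc/λ₁ - φ = 2.9359 - 2.15 = 0.7859 eV

For λ₂ = 165.2 nm:
KE₂ = hc/λ₂ - φ = 7.5051 - 2.15 = 5.3551 eV

Change in KE:
ΔKE = KE₂ - KE₁ = 5.3551 - 0.7859 = 4.5692 eV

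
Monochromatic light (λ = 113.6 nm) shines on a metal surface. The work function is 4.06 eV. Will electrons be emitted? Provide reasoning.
Yes

For photoemission, the photon energy must exceed the work function.

Photon energy: E = hc/λ = 10.9141 eV
Work function: φ = 4.06 eV

Since E_photon (10.9141 eV) > φ (4.06 eV), photoemission WILL occur.
The threshold wavelength is λ₀ = hc/φ = 305.4 nm.
Since 113.6 nm < 305.4 nm, the light has sufficient energy.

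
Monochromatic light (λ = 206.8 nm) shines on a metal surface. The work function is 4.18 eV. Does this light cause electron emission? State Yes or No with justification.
Yes

For photoemission, the photon energy must exceed the work function.

Photon energy: E = hc/λ = 5.9954 eV
Work function: φ = 4.18 eV

Since E_photon (5.9954 eV) > φ (4.18 eV), photoemission WILL occur.
The threshold wavelength is λ₀ = hc/φ = 296.6 nm.
Since 206.8 nm < 296.6 nm, the light has sufficient energy.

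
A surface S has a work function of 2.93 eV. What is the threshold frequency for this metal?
7.0847e+14 Hz

The threshold frequency is when the photon energy equals the work function:
hf₀ = φ

Solving for f₀:
f₀ = φ/h = (2.93 eV × 1.602×10⁻¹⁹ J/eV) / (6.626×10⁻³⁴ J·s)
f₀ = 7.0847e+14 Hz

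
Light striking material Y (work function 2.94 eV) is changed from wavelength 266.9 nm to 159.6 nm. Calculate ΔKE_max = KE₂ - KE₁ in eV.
3.1231 eV

Using Einstein's equation: KE_max = hc/λ - φ

For λ₁ = 266.9 nm:
KE₁ = hc/λ₁ - φ = 4.6453 - 2.94 = 1.7053 eV

For λ₂ = 159.6 nm:
KE₂ = hc/λ₂ - φ = 7.7684 - 2.94 = 4.8284 eV

Change in KE:
ΔKE = KE₂ - KE₁ = 4.8284 - 1.7053 = 3.1231 eV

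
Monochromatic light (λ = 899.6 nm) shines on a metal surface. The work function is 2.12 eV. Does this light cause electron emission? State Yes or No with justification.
No

For photoemission, the photon energy must exceed the work function.

Photon energy: E = hc/λ = 1.3782 eV
Work function: φ = 2.12 eV

Since E_photon (1.3782 eV) < φ (2.12 eV), photoemission will NOT occur.
The threshold wavelength is λ₀ = hc/φ = 584.8 nm.
Since 899.6 nm > 584.8 nm, the photons lack sufficient energy.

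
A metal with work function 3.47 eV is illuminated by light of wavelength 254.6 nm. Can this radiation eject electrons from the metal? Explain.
Yes

For photoemission, the photon energy must exceed the work function.

Photon energy: E = hc/λ = 4.8698 eV
Work function: φ = 3.47 eV

Since E_photon (4.8698 eV) > φ (3.47 eV), photoemission WILL occur.
The threshold wavelength is λ₀ = hc/φ = 357.3 nm.
Since 254.6 nm < 357.3 nm, the light has sufficient energy.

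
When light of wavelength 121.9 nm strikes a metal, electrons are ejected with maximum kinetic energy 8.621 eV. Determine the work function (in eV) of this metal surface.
1.55 eV

From Einstein's photoelectric equation: KE_max = hf - φ = hc/λ - φ

Rearranging for φ:
φ = hc/λ - KE_max

Calculate photon energy:
E_photon = hc/λ = 10.1710 eV

Therefore:
φ = 10.1710 - 8.621 = 1.55 eV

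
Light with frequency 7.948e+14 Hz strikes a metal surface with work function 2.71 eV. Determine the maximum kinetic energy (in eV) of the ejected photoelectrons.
0.5770 eV

Using Einstein's photoelectric equation: KE_max = hf - φ

First, calculate the photon energy:
E_photon = hf = (6.626×10⁻³⁴ J·s)(7.948e+14 Hz)
E_photon = 3.2870 eV

Then, the maximum kinetic energy:
KE_max = E_photon - φ = 3.2870 eV - 2.71 eV = 0.5770 eV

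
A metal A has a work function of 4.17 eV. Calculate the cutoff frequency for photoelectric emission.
1.0083e+15 Hz

The threshold frequency is when the photon energy equals the work function:
hf₀ = φ

Solving for f₀:
f₀ = φ/h = (4.17 eV × 1.602×10⁻¹⁹ J/eV) / (6.626×10⁻³⁴ J·s)
f₀ = 1.0083e+15 Hz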